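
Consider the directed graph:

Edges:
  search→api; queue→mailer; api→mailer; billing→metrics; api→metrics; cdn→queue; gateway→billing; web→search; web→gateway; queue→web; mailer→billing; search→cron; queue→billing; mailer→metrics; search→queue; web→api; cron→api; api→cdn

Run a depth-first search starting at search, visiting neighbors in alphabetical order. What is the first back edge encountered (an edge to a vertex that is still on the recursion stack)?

DFS from search (visiting neighbors in alphabetical order); mark gray on enter, black on exit:
search gray
  api gray
    cdn gray
      queue gray
        billing gray
          metrics gray
          metrics black
        billing black
        mailer gray
          mailer→billing: billing black — skip
          mailer→metrics: metrics black — skip
        mailer black
        web gray
          web→api: api is gray → back edge
First back edge: web → api.

web→api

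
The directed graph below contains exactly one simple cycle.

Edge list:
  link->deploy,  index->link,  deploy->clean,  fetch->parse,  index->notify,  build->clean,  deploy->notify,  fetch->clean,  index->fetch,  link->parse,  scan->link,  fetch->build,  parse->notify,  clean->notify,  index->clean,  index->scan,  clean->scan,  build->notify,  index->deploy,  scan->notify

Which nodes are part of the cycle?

link, scan, clean, deploy

DFS with gray/black marking from link:
link gray
  deploy gray
    clean gray
      notify gray
      notify black
      scan gray
        scan→notify: notify black — skip
        scan→link: link is gray → back edge
Back edge closes the cycle link → deploy → clean → scan → link; its vertices are {link, scan, clean, deploy}.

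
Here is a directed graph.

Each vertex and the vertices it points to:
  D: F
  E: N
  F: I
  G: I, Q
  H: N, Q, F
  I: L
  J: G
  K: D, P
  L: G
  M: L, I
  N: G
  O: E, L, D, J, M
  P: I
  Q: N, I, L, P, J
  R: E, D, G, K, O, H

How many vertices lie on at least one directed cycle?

7

A vertex is on a directed cycle iff it belongs to a strongly connected component of size ≥ 2 (or has a self-loop).
The vertices on cycles are {G, I, J, L, N, P, Q} — 7 in total.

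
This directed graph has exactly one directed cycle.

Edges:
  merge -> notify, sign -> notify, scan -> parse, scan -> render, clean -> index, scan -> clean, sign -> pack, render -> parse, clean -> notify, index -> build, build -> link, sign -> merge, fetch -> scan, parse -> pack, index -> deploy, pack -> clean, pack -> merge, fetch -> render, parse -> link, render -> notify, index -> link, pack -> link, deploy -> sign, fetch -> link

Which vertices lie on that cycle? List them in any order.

pack, sign, clean, index, deploy

DFS with gray/black marking from clean:
clean gray
  index gray
    deploy gray
      sign gray
        merge gray
          notify gray
          notify black
        merge black
        sign→notify: notify black — skip
        pack gray
          link gray
          link black
          pack→merge: merge black — skip
          pack→clean: clean is gray → back edge
Back edge closes the cycle clean → index → deploy → sign → pack → clean; its vertices are {pack, sign, clean, index, deploy}.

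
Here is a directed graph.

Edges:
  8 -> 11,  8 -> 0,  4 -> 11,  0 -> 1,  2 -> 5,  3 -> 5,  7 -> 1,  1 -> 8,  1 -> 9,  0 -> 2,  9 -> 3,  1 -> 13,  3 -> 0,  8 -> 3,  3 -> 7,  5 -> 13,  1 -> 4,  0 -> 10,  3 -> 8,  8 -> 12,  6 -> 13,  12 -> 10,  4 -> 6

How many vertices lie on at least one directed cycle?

A vertex is on a directed cycle iff it belongs to a strongly connected component of size ≥ 2 (or has a self-loop).
The vertices on cycles are {0, 1, 3, 7, 8, 9} — 6 in total.

6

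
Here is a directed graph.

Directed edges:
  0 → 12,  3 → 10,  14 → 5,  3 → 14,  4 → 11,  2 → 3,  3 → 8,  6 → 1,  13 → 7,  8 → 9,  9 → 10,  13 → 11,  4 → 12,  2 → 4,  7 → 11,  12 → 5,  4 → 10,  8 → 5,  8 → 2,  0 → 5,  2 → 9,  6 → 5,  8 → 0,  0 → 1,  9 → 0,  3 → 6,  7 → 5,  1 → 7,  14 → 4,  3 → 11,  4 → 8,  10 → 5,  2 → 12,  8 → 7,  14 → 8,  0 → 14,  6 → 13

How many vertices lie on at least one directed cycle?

7

A vertex is on a directed cycle iff it belongs to a strongly connected component of size ≥ 2 (or has a self-loop).
The vertices on cycles are {0, 2, 3, 4, 8, 9, 14} — 7 in total.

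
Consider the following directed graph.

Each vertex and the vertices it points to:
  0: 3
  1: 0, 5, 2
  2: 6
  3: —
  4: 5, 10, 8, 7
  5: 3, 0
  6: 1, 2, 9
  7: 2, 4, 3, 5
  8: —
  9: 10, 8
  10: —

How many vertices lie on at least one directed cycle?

5

A vertex is on a directed cycle iff it belongs to a strongly connected component of size ≥ 2 (or has a self-loop).
The vertices on cycles are {1, 2, 4, 6, 7} — 5 in total.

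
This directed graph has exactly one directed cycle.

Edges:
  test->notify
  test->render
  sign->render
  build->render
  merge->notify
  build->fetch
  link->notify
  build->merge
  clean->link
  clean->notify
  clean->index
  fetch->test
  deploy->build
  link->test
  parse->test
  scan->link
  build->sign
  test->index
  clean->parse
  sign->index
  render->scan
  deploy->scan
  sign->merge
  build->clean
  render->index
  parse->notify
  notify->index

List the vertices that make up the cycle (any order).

link, scan, test, render

DFS with gray/black marking from scan:
scan gray
  link gray
    test gray
      render gray
        index gray
        index black
        render→scan: scan is gray → back edge
Back edge closes the cycle scan → link → test → render → scan; its vertices are {link, scan, test, render}.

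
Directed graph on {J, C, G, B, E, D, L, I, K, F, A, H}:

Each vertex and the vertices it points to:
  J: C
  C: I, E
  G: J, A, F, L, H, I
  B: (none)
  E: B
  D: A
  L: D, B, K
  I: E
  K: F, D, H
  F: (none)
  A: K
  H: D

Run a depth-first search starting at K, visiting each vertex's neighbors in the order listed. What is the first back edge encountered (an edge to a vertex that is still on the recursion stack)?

A→K

DFS from K (visiting each vertex's neighbors in the order listed); mark gray on enter, black on exit:
K gray
  F gray
  F black
  D gray
    A gray
      A→K: K is gray → back edge
First back edge: A → K.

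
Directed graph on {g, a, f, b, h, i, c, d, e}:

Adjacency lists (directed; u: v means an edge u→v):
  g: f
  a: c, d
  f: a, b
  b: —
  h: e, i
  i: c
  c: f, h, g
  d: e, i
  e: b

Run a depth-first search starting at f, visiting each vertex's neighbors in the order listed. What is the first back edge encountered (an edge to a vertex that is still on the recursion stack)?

c→f

DFS from f (visiting each vertex's neighbors in the order listed); mark gray on enter, black on exit:
f gray
  a gray
    c gray
      c→f: f is gray → back edge
First back edge: c → f.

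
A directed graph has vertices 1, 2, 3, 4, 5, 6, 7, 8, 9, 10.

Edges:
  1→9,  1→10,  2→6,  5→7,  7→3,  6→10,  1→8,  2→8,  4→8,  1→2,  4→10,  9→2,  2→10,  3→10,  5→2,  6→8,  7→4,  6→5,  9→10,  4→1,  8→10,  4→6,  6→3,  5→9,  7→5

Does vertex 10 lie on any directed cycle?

No

10 lies on a cycle iff there is a path from 10 back to itself.
Exploring from 10, it never reaches itself; equivalently, its strongly connected component is a singleton.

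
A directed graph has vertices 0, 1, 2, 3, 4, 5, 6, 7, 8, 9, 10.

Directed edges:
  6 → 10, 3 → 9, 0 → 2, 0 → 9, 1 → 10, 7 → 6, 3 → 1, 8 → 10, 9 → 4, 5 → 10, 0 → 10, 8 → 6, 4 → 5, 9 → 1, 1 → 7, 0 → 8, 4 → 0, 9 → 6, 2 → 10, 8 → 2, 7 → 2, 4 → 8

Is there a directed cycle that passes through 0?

Yes

0 is on a cycle iff 0 can reach itself via ≥1 edge.
0 → 9 → 4 → 0 — yes.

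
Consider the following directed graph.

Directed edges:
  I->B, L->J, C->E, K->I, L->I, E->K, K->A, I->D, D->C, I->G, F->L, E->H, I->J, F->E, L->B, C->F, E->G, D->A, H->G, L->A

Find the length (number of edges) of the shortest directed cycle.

5

For each vertex v, BFS finds the shortest path from v back to v.
The shortest such closed walk is D → C → F → L → I → D, length 5.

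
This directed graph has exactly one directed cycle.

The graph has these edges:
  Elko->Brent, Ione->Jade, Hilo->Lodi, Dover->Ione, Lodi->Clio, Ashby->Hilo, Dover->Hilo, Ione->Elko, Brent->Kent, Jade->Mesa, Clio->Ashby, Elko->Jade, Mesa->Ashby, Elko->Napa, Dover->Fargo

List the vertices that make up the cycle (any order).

Clio, Hilo, Lodi, Ashby

DFS with gray/black marking from Hilo:
Hilo gray
  Lodi gray
    Clio gray
      Ashby gray
        Ashby→Hilo: Hilo is gray → back edge
Back edge closes the cycle Hilo → Lodi → Clio → Ashby → Hilo; its vertices are {Clio, Hilo, Lodi, Ashby}.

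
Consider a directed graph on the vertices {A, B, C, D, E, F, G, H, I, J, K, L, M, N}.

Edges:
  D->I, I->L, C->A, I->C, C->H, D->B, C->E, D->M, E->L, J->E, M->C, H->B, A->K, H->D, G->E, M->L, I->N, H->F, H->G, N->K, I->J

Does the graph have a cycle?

DFS with white/gray/black marking, starting from G:
G gray
  E gray
    L gray
    L black
  E black
G black
A gray
  K gray
  K black
A black
B gray
B black
C gray
  H gray
    H→B: B black — skip
    D gray
      I gray
        I→L: L black — skip
        J gray
          J→E: E black — skip
        J black
        N gray
          N→K: K black — skip
        N black
        I→C: C is gray → back edge
Back edge found, so a cycle exists: C → H → D → I → C.

Yes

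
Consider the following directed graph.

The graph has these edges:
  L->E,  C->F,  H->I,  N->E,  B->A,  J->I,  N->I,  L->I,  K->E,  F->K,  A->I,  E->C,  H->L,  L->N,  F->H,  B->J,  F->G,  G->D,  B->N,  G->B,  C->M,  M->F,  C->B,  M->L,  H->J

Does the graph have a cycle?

DFS with white/gray/black marking, starting from I:
I gray
I black
B gray
  A gray
    A→I: I black — skip
  A black
  J gray
    J→I: I black — skip
  J black
  N gray
    N→I: I black — skip
    E gray
      C gray
        M gray
          L gray
            L→E: E is gray → back edge
Back edge found, so a cycle exists: E → C → M → L → E.

Yes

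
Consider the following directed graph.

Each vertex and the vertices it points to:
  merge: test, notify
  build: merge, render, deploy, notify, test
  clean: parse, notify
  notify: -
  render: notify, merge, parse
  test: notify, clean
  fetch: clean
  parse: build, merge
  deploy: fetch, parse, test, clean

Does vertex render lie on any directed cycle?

render is on a cycle iff render can reach itself via ≥1 edge.
render → parse → build → render — yes.

Yes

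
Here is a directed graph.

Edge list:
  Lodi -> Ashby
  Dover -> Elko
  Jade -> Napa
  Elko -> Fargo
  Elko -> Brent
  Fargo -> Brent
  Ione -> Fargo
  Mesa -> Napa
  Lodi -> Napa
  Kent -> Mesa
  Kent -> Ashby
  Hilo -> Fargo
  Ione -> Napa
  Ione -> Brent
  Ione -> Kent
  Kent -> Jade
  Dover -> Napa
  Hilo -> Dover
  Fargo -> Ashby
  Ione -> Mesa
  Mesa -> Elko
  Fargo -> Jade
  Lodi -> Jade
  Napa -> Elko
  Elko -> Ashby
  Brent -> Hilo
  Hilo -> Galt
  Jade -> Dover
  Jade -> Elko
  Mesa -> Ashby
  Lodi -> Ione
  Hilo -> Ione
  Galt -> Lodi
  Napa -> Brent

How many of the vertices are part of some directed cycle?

A vertex is on a directed cycle iff it belongs to a strongly connected component of size ≥ 2 (or has a self-loop).
The vertices on cycles are {Elko, Galt, Hilo, Ione, Jade, Kent, Lodi, Mesa, Napa, Brent, Dover, Fargo} — 12 in total.

12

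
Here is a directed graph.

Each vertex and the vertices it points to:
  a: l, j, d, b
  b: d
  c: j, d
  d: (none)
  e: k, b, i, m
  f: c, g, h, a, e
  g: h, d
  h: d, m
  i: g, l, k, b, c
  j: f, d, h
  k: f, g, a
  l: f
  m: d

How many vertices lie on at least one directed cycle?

8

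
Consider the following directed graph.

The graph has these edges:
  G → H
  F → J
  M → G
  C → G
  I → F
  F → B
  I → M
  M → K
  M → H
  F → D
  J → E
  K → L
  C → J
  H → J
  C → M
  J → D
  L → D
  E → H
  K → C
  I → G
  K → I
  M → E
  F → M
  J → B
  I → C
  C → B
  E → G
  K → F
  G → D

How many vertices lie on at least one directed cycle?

A vertex is on a directed cycle iff it belongs to a strongly connected component of size ≥ 2 (or has a self-loop).
The vertices on cycles are {C, E, F, G, H, I, J, K, M} — 9 in total.

9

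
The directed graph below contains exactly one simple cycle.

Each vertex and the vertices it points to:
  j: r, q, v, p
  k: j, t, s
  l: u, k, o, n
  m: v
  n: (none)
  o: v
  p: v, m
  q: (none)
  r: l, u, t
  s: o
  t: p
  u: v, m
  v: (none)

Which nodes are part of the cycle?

j, k, l, r

DFS with gray/black marking from l:
l gray
  u gray
    v gray
    v black
    m gray
      m→v: v black — skip
    m black
  u black
  k gray
    j gray
      r gray
        r→l: l is gray → back edge
Back edge closes the cycle l → k → j → r → l; its vertices are {j, k, l, r}.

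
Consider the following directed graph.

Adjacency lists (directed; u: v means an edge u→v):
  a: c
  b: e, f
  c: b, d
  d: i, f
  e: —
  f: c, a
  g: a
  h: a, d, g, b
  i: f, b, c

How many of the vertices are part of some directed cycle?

A vertex is on a directed cycle iff it belongs to a strongly connected component of size ≥ 2 (or has a self-loop).
The vertices on cycles are {a, b, c, d, f, i} — 6 in total.

6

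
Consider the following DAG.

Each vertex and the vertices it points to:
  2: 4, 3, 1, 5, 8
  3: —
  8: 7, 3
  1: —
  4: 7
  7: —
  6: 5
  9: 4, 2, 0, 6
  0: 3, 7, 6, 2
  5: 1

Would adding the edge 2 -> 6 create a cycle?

No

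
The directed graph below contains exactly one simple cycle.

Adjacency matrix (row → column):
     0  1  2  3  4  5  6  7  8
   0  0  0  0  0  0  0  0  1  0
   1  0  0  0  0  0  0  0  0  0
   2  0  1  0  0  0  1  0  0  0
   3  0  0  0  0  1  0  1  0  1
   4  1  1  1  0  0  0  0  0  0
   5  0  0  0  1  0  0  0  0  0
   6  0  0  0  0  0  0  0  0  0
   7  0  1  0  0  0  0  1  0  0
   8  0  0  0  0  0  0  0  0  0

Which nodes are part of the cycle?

DFS with gray/black marking from 3:
3 gray
  6 gray
  6 black
  4 gray
    1 gray
    1 black
    0 gray
      7 gray
        7→1: 1 black — skip
        7→6: 6 black — skip
      7 black
    0 black
    2 gray
      5 gray
        5→3: 3 is gray → back edge
Back edge closes the cycle 3 → 4 → 2 → 5 → 3; its vertices are {2, 3, 4, 5}.

2, 3, 4, 5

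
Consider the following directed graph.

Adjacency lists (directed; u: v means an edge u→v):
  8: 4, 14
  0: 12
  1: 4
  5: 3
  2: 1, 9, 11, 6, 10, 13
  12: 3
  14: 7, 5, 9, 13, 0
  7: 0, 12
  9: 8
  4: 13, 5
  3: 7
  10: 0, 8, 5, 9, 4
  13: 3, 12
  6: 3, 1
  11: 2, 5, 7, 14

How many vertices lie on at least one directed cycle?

9

A vertex is on a directed cycle iff it belongs to a strongly connected component of size ≥ 2 (or has a self-loop).
The vertices on cycles are {0, 2, 3, 7, 8, 9, 11, 12, 14} — 9 in total.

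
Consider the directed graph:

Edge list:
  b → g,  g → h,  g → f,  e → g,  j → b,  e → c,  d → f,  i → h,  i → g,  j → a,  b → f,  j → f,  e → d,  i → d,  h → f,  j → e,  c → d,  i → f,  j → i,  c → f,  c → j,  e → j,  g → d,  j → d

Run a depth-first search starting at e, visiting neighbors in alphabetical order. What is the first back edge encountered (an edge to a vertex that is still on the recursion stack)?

DFS from e (visiting neighbors in alphabetical order); mark gray on enter, black on exit:
e gray
  c gray
    d gray
      f gray
      f black
    d black
    c→f: f black — skip
    j gray
      a gray
      a black
      b gray
        b→f: f black — skip
        g gray
          g→d: d black — skip
          g→f: f black — skip
          h gray
            h→f: f black — skip
          h black
        g black
      b black
      j→d: d black — skip
      j→e: e is gray → back edge
First back edge: j → e.

j->e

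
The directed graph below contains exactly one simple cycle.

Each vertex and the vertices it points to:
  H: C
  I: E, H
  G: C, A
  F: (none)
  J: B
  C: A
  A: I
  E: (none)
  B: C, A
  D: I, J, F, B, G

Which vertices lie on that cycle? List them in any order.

DFS with gray/black marking from I:
I gray
  E gray
  E black
  H gray
    C gray
      A gray
        A→I: I is gray → back edge
Back edge closes the cycle I → H → C → A → I; its vertices are {A, C, H, I}.

A, C, H, I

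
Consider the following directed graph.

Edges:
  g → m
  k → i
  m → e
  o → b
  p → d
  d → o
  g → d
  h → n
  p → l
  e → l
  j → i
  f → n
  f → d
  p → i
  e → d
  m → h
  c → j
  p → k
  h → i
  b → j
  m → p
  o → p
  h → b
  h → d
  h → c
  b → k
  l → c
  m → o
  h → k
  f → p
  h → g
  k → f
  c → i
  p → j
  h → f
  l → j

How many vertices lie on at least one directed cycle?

9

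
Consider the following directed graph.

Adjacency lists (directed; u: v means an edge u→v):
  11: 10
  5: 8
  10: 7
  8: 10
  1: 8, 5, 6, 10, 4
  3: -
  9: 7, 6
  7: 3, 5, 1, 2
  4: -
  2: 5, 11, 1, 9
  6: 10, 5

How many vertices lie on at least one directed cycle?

9

A vertex is on a directed cycle iff it belongs to a strongly connected component of size ≥ 2 (or has a self-loop).
The vertices on cycles are {1, 2, 5, 6, 7, 8, 9, 10, 11} — 9 in total.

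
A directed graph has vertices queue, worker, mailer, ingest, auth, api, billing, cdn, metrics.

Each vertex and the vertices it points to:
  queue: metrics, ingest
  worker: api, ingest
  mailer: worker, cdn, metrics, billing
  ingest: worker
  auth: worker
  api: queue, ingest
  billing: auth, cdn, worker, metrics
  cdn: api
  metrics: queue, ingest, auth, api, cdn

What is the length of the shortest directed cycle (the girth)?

For each vertex v, BFS finds the shortest path from v back to v.
The shortest such closed walk is metrics → queue → metrics, length 2.

2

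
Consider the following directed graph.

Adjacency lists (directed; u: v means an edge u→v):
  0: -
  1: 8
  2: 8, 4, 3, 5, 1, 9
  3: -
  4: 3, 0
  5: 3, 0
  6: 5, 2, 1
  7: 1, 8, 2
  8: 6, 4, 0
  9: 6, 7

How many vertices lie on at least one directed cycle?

A vertex is on a directed cycle iff it belongs to a strongly connected component of size ≥ 2 (or has a self-loop).
The vertices on cycles are {1, 2, 6, 7, 8, 9} — 6 in total.

6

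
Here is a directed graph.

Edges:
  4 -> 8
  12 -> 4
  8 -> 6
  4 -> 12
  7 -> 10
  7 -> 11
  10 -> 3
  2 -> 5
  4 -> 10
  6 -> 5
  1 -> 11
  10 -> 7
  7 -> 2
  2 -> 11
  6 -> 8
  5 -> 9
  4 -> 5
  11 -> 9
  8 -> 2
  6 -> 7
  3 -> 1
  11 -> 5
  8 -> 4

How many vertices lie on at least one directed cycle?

6

A vertex is on a directed cycle iff it belongs to a strongly connected component of size ≥ 2 (or has a self-loop).
The vertices on cycles are {4, 6, 7, 8, 10, 12} — 6 in total.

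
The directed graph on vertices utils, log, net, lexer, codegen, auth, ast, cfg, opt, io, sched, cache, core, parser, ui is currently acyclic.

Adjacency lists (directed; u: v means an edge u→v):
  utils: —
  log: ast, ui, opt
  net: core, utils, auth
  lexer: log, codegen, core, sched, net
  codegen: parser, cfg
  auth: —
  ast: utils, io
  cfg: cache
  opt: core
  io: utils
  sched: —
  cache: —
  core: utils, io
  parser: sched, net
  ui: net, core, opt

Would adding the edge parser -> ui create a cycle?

No

Adding parser→ui creates a cycle iff ui can already reach parser.
Explore from ui: no path reaches parser. The graph stays acyclic.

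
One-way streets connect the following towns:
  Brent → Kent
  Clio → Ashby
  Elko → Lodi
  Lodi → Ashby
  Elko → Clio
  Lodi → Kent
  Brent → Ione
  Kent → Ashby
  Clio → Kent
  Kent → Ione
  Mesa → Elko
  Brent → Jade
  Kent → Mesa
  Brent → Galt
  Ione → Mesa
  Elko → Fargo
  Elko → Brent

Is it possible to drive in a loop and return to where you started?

Yes

DFS with white/gray/black marking, starting from Ione:
Ione gray
  Mesa gray
    Elko gray
      Brent gray
        Kent gray
          Ashby gray
          Ashby black
          Kent→Mesa: Mesa is gray → back edge
Back edge found, so a cycle exists: Mesa → Elko → Brent → Kent → Mesa.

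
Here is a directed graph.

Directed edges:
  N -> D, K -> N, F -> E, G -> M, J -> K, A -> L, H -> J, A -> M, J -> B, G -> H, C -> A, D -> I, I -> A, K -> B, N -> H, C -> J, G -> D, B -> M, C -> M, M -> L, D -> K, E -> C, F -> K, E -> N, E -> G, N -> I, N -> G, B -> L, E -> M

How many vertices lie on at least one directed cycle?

A vertex is on a directed cycle iff it belongs to a strongly connected component of size ≥ 2 (or has a self-loop).
The vertices on cycles are {D, G, H, J, K, N} — 6 in total.

6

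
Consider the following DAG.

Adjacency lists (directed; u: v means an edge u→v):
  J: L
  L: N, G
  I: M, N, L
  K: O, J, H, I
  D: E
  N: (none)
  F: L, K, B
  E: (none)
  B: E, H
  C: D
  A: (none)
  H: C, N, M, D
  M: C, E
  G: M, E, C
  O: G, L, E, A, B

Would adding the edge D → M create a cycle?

Yes

Adding D→M creates a cycle iff M can already reach D.
Path from M: M → C → D.
So M → … → D → M is a cycle.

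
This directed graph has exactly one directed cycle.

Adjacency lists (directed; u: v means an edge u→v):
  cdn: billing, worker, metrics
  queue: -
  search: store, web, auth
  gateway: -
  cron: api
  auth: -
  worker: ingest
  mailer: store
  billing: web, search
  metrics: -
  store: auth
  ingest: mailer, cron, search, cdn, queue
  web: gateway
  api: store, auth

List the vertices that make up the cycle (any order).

cdn, ingest, worker

DFS with gray/black marking from ingest:
ingest gray
  mailer gray
    store gray
      auth gray
      auth black
    store black
  mailer black
  cron gray
    api gray
      api→store: store black — skip
      api→auth: auth black — skip
    api black
  cron black
  search gray
    search→store: store black — skip
    web gray
      gateway gray
      gateway black
    web black
    search→auth: auth black — skip
  search black
  cdn gray
    billing gray
      billing→web: web black — skip
      billing→search: search black — skip
    billing black
    worker gray
      worker→ingest: ingest is gray → back edge
Back edge closes the cycle ingest → cdn → worker → ingest; its vertices are {cdn, ingest, worker}.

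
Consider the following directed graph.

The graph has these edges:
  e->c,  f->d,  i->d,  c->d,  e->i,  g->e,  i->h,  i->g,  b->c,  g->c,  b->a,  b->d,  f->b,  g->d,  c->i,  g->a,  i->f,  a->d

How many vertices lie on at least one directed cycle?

6

A vertex is on a directed cycle iff it belongs to a strongly connected component of size ≥ 2 (or has a self-loop).
The vertices on cycles are {b, c, e, f, g, i} — 6 in total.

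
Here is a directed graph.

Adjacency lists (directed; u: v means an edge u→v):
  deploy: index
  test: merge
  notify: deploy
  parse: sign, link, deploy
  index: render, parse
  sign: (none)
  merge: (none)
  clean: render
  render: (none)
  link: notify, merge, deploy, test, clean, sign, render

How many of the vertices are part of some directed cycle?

A vertex is on a directed cycle iff it belongs to a strongly connected component of size ≥ 2 (or has a self-loop).
The vertices on cycles are {link, index, parse, deploy, notify} — 5 in total.

5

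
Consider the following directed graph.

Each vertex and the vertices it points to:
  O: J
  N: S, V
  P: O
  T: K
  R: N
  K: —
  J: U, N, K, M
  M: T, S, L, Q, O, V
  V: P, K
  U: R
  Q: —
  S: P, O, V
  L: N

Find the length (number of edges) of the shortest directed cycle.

3

For each vertex v, BFS finds the shortest path from v back to v.
The shortest such closed walk is J → M → O → J, length 3.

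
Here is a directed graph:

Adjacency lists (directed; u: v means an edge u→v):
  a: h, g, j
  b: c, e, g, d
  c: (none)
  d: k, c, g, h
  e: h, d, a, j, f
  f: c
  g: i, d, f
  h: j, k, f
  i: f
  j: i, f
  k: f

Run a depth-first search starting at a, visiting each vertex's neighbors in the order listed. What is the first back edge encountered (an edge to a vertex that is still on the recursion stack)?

DFS from a (visiting each vertex's neighbors in the order listed); mark gray on enter, black on exit:
a gray
  h gray
    j gray
      i gray
        f gray
          c gray
          c black
        f black
      i black
      j→f: f black — skip
    j black
    k gray
      k→f: f black — skip
    k black
    h→f: f black — skip
  h black
  g gray
    g→i: i black — skip
    d gray
      d→k: k black — skip
      d→c: c black — skip
      d→g: g is gray → back edge
First back edge: d → g.

d→g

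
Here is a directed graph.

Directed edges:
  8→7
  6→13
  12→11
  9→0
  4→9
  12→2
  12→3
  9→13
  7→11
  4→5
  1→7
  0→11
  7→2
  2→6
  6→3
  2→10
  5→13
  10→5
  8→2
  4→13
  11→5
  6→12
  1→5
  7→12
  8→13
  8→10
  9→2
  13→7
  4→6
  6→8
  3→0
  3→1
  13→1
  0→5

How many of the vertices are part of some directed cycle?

12

A vertex is on a directed cycle iff it belongs to a strongly connected component of size ≥ 2 (or has a self-loop).
The vertices on cycles are {0, 1, 2, 3, 5, 6, 7, 8, 10, 11, 12, 13} — 12 in total.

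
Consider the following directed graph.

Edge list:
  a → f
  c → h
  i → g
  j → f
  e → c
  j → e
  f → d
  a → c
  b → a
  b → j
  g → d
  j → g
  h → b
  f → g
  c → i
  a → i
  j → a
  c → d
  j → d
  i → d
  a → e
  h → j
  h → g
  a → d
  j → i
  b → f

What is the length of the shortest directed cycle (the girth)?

4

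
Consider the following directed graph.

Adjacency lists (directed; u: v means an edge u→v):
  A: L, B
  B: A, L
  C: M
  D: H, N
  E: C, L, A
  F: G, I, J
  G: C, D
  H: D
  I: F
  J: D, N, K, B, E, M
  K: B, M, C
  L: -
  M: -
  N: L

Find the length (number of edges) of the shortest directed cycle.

2

For each vertex v, BFS finds the shortest path from v back to v.
The shortest such closed walk is F → I → F, length 2.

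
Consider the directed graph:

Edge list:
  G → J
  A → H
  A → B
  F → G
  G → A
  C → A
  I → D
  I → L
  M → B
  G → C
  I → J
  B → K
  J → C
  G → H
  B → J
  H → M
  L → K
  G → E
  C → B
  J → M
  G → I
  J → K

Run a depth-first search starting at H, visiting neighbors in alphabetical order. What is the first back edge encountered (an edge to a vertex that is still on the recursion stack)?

A→B

DFS from H (visiting neighbors in alphabetical order); mark gray on enter, black on exit:
H gray
  M gray
    B gray
      J gray
        C gray
          A gray
            A→B: B is gray → back edge
First back edge: A → B.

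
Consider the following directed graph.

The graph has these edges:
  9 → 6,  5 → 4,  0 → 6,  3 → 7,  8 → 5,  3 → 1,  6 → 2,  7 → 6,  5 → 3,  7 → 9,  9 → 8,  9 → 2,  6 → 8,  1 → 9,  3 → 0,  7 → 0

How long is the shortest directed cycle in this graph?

5

For each vertex v, BFS finds the shortest path from v back to v.
The shortest such closed walk is 5 → 3 → 7 → 6 → 8 → 5, length 5.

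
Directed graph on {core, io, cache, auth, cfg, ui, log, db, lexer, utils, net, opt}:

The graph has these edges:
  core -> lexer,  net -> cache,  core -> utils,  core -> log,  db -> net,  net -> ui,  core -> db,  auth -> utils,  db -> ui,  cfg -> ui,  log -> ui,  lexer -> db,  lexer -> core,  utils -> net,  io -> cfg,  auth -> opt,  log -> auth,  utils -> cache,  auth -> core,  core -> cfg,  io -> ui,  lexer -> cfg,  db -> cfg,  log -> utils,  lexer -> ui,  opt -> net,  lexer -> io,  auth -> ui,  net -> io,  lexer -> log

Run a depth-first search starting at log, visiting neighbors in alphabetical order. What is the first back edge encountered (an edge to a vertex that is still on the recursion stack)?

lexer->core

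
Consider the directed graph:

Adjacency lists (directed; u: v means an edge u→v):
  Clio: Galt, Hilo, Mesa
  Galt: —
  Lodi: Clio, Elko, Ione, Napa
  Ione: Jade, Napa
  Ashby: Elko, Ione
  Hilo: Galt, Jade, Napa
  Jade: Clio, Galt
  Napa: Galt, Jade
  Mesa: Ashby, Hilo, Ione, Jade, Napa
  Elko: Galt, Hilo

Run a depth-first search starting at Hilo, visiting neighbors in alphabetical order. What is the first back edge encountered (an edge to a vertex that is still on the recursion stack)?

Clio->Hilo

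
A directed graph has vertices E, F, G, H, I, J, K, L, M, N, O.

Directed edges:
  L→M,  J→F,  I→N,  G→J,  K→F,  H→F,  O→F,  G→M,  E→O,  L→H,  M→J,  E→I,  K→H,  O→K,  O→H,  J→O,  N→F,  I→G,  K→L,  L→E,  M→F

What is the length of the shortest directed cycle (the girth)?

4

For each vertex v, BFS finds the shortest path from v back to v.
The shortest such closed walk is E → O → K → L → E, length 4.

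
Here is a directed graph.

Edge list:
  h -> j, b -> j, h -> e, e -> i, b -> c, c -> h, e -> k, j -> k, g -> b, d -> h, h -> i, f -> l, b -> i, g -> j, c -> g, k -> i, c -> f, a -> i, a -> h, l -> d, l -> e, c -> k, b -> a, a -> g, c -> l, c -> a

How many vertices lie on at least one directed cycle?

A vertex is on a directed cycle iff it belongs to a strongly connected component of size ≥ 2 (or has a self-loop).
The vertices on cycles are {a, b, c, g} — 4 in total.

4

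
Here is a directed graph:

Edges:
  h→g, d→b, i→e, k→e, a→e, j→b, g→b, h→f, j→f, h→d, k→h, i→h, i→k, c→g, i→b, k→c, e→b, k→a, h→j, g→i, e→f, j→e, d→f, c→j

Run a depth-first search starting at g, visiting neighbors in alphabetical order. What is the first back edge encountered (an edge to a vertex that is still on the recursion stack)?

DFS from g (visiting neighbors in alphabetical order); mark gray on enter, black on exit:
g gray
  b gray
  b black
  i gray
    i→b: b black — skip
    e gray
      e→b: b black — skip
      f gray
      f black
    e black
    h gray
      d gray
        d→b: b black — skip
        d→f: f black — skip
      d black
      h→f: f black — skip
      h→g: g is gray → back edge
First back edge: h → g.

h->g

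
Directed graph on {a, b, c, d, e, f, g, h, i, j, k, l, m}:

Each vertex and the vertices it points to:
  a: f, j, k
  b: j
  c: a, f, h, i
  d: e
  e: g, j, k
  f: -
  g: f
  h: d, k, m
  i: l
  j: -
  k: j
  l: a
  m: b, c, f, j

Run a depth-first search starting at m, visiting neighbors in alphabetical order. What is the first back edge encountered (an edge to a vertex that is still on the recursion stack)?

h→m

DFS from m (visiting neighbors in alphabetical order); mark gray on enter, black on exit:
m gray
  b gray
    j gray
    j black
  b black
  c gray
    a gray
      f gray
      f black
      a→j: j black — skip
      k gray
        k→j: j black — skip
      k black
    a black
    c→f: f black — skip
    h gray
      d gray
        e gray
          g gray
            g→f: f black — skip
          g black
          e→j: j black — skip
          e→k: k black — skip
        e black
      d black
      h→k: k black — skip
      h→m: m is gray → back edge
First back edge: h → m.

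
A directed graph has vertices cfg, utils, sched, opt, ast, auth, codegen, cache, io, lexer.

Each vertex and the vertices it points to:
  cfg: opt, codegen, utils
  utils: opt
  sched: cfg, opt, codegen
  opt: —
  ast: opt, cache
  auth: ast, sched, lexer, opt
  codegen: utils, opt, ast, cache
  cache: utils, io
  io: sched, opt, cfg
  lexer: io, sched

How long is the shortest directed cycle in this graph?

4

For each vertex v, BFS finds the shortest path from v back to v.
The shortest such closed walk is io → cfg → codegen → cache → io, length 4.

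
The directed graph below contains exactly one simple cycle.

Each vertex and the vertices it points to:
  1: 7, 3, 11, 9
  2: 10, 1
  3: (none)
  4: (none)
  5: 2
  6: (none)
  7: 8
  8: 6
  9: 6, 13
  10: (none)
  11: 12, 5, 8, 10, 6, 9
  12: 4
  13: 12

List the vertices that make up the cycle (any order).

1, 2, 5, 11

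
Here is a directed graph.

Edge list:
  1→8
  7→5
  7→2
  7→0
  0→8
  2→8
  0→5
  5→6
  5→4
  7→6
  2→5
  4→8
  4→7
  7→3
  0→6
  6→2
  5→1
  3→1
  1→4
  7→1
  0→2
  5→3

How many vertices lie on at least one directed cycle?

8

A vertex is on a directed cycle iff it belongs to a strongly connected component of size ≥ 2 (or has a self-loop).
The vertices on cycles are {0, 1, 2, 3, 4, 5, 6, 7} — 8 in total.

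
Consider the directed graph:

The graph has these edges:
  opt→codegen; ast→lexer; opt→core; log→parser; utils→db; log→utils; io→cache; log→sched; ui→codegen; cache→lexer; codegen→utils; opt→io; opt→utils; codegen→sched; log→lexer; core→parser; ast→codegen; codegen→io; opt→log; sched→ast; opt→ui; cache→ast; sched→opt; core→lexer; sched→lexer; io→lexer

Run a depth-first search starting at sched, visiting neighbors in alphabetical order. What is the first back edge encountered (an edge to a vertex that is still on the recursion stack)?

DFS from sched (visiting neighbors in alphabetical order); mark gray on enter, black on exit:
sched gray
  ast gray
    codegen gray
      io gray
        cache gray
          cache→ast: ast is gray → back edge
First back edge: cache → ast.

cache→ast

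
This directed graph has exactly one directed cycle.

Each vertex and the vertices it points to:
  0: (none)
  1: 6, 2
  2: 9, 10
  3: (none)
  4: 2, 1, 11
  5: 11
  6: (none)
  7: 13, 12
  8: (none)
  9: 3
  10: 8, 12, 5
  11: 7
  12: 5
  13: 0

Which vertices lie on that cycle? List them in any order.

DFS with gray/black marking from 11:
11 gray
  7 gray
    13 gray
      0 gray
      0 black
    13 black
    12 gray
      5 gray
        5→11: 11 is gray → back edge
Back edge closes the cycle 11 → 7 → 12 → 5 → 11; its vertices are {5, 7, 11, 12}.

5, 7, 11, 12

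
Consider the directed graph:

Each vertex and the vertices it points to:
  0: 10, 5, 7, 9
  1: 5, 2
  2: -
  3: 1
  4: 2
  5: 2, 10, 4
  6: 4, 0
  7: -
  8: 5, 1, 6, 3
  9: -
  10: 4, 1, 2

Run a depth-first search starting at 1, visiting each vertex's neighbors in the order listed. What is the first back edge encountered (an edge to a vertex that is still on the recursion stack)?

10->1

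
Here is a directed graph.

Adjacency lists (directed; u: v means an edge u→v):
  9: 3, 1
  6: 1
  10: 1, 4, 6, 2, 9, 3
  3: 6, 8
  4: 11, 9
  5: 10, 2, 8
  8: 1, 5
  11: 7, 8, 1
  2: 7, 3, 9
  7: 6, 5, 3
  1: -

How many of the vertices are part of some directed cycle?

9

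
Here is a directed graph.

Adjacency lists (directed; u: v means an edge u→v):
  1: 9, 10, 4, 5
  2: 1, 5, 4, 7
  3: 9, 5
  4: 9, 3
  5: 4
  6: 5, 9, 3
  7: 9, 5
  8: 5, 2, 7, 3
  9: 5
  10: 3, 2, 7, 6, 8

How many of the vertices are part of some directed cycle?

A vertex is on a directed cycle iff it belongs to a strongly connected component of size ≥ 2 (or has a self-loop).
The vertices on cycles are {1, 2, 3, 4, 5, 8, 9, 10} — 8 in total.

8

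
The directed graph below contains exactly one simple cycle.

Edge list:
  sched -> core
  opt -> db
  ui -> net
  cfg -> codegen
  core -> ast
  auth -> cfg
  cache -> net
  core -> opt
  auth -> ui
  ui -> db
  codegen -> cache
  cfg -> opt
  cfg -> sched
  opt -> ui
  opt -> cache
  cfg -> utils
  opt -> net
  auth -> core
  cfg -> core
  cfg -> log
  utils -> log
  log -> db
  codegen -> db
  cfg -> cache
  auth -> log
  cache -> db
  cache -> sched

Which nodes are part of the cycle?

opt, core, cache, sched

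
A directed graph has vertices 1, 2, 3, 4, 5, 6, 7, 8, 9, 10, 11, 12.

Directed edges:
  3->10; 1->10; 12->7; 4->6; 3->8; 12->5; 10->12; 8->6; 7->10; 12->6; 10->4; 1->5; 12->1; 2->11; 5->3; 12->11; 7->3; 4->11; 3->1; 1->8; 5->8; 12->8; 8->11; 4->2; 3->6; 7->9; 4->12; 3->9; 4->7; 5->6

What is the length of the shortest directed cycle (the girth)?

3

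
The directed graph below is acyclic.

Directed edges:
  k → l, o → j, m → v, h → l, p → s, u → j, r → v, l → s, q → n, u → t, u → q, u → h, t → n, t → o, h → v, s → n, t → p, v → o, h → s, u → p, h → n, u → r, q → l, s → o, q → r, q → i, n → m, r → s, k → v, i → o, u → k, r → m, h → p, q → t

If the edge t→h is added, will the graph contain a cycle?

No

Adding t→h creates a cycle iff h can already reach t.
Explore from h: no path reaches t. The graph stays acyclic.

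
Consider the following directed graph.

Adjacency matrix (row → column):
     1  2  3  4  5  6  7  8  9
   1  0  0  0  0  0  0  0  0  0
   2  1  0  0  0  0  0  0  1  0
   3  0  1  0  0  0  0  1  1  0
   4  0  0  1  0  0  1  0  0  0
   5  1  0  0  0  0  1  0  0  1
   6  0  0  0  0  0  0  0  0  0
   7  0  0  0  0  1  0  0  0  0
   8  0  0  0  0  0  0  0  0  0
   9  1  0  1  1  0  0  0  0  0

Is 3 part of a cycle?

Yes

3 is on a cycle iff 3 can reach itself via ≥1 edge.
3 → 7 → 5 → 9 → 3 — yes.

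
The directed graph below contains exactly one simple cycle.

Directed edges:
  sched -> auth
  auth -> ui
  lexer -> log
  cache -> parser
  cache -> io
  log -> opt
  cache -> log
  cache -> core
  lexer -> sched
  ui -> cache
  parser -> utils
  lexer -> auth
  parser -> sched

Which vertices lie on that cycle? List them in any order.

ui, auth, cache, sched, parser

DFS with gray/black marking from auth:
auth gray
  ui gray
    cache gray
      log gray
        opt gray
        opt black
      log black
      parser gray
        sched gray
          sched→auth: auth is gray → back edge
Back edge closes the cycle auth → ui → cache → parser → sched → auth; its vertices are {ui, auth, cache, sched, parser}.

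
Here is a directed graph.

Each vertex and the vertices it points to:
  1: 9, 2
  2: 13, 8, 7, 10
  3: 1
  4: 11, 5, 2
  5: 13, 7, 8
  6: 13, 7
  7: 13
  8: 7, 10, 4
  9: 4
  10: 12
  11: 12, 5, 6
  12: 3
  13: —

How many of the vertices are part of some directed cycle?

A vertex is on a directed cycle iff it belongs to a strongly connected component of size ≥ 2 (or has a self-loop).
The vertices on cycles are {1, 2, 3, 4, 5, 8, 9, 10, 11, 12} — 10 in total.

10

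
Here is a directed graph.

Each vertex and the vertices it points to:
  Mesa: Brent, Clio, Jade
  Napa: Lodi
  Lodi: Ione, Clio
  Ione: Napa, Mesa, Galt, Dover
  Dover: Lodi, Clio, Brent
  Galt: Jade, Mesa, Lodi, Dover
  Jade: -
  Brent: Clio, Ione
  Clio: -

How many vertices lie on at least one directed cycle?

A vertex is on a directed cycle iff it belongs to a strongly connected component of size ≥ 2 (or has a self-loop).
The vertices on cycles are {Galt, Ione, Lodi, Mesa, Napa, Brent, Dover} — 7 in total.

7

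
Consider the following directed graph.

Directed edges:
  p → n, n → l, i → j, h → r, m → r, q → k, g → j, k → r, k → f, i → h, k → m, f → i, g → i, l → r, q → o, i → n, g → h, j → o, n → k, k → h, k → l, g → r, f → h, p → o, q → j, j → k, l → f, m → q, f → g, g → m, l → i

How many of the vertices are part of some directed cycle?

9

A vertex is on a directed cycle iff it belongs to a strongly connected component of size ≥ 2 (or has a self-loop).
The vertices on cycles are {f, g, i, j, k, l, m, n, q} — 9 in total.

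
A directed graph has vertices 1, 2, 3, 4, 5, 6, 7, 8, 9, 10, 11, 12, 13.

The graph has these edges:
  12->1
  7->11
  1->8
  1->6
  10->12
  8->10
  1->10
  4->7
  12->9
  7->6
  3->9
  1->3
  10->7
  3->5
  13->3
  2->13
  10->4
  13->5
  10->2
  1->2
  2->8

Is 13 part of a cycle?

13 lies on a cycle iff there is a path from 13 back to itself.
Exploring from 13, it never reaches itself; equivalently, its strongly connected component is a singleton.

No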